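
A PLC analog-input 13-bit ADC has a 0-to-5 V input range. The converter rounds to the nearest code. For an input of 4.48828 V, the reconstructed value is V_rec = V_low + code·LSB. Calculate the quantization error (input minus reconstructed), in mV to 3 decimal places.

Step size: 5 V ÷ 2^13 = 0.610 mV.
(4.48828 − 0)/0.000610352 = 7353.5980; round gives code 7354.
V_rec = 0 + 7354·0.000610352 = 4.4885254 V.
V_in − V_rec = -0.000245391 V = -0.245 mV.

-0.245 mV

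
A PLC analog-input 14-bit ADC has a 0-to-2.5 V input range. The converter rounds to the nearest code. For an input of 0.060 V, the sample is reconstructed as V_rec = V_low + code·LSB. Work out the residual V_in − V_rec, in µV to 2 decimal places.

Step size: 2.5 V ÷ 2^14 = 152.59 µV.
(V_in − V_low)/LSB = (0.060 − 0)/0.000152588 = 393.2160 → code 393 (round).
Reconstructed: 0.059967041 V.
Error = 0.060 − 0.059967041 = 3.2959e-05 V = 32.96 µV.

32.96 µV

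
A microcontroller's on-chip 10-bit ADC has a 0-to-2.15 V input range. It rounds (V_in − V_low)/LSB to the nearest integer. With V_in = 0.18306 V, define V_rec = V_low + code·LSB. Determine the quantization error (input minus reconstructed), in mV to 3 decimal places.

0.394 mV

One LSB is 2.15 V / 1024 = 2.100 mV.
Scaled input = 87.1876 LSBs, so code = 87.
Reconstructed: 0.18266602 V.
Error = 0.18306 − 0.18266602 = 0.000393984 V = 0.394 mV.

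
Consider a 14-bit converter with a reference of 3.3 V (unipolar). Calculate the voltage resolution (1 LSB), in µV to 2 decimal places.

201.42 µV

Full-scale span = 3.3 V.
LSB = 3.3 / 2^14 = 3.3 / 16384 = 0.000201416 V = 201.42 µV.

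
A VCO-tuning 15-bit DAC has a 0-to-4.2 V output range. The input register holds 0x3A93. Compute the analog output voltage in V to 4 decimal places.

1.9220 V

LSB = 4.2 V / 2^15 = 128.17 µV.
Code 0x3A93 = 14995 decimal.
V_out = 0 + 14995 × 0.000128174 V = 1.92197 V.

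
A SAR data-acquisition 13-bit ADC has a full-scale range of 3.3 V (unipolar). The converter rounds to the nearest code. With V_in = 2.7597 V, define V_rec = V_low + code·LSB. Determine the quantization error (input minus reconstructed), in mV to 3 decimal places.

-0.102 mV

Step size: 3.3 V ÷ 2^13 = 402.83 µV.
(V_in − V_low)/LSB = (2.7597 − 0)/0.000402832 = 6850.7462 → code 6851 (round).
Reconstructed: 2.7598022 V.
Difference: -0.000102246 V → -0.102 mV.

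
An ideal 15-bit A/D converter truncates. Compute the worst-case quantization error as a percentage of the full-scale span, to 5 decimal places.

0.00305 %

Truncating → worst-case error = 1 LSB = V_FS/2^15, so 100/32768 = 0.00305176 % of full scale.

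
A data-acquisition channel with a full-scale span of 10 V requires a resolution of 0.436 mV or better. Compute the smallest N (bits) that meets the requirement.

Number of steps required ≥ 10 V / 0.436 mV = 22935.78.
Need 2^N ≥ 22935.78; 2^14 = 16384, 2^15 = 32768.
Minimum N = 15.

15 bits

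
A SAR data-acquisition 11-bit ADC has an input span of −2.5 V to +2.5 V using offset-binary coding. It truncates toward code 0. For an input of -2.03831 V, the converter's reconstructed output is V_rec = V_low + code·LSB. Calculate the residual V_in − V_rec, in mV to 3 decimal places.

LSB = 5/2^11 = 2.441 mV.
(V_in − V_low)/LSB = (-2.03831 − (−2.5))/0.00244141 = 189.1082 → code 189 (floor).
V_rec = (−2.5) + 189·0.00244141 = -2.0385742 V.
Difference: 0.000264219 V → 0.264 mV.

0.264 mV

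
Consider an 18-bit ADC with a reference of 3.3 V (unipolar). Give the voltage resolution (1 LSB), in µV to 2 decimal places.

12.59 µV

Full-scale span = 3.3 V.
LSB = 3.3 / 2^18 = 3.3 / 262144 = 1.25885e-05 V = 12.59 µV.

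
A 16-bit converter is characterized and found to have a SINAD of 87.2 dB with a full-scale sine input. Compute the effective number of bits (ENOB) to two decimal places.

14.19 bits

ENOB = (SINAD − 1.76) / 6.02 = (87.2 − 1.76)/6.02 = 14.193.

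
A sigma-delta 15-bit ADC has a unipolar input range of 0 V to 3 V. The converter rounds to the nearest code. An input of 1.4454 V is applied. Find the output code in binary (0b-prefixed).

code 0b11110110101100 (decimal 15788)

LSB = 3 V / 32768 = 91.55 µV.
(V_in − V_low)/LSB = (1.4454 − 0) / 9.15527e-05 = 15787.622.
round(15787.622) = 15788.
In binary (0b-prefixed): 0b11110110101100.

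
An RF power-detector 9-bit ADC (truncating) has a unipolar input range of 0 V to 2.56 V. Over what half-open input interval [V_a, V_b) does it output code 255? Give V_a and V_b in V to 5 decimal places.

[1.27500 V, 1.28000 V)

LSB = 2.56/2^9 = 5.000 mV.
V_a = V_low + 255·LSB = 1.275 V; V_b = V_low + 256·LSB = 1.28 V.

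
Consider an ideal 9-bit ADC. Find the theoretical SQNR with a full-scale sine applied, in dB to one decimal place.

55.9 dB

SNR ≈ 6.02·N + 1.76 dB = 6.02·9 + 1.76 = 55.94 dB.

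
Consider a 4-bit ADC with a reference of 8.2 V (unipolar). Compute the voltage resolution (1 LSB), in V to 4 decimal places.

Full-scale span = 8.2 V.
LSB = 8.2 / 2^4 = 8.2 / 16 = 0.5125 V = 0.5125 V.

0.5125 V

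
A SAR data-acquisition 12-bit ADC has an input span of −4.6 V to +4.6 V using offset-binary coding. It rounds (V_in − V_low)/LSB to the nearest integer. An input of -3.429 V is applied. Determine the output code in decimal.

code 521

With 4096 levels over 9.2 V, one step is 2.246 mV.
(V_in − V_low)/LSB = (-3.429 − (−4.6)) / 0.00224609 = 521.350.
Round → code 521.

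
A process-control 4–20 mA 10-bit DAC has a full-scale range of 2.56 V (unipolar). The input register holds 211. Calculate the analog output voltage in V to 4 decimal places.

LSB = 2.56 V / 2^10 = 2.500 mV.
V_out = 0 + 211 × 0.0025 V = 0.5275 V.

0.5275 V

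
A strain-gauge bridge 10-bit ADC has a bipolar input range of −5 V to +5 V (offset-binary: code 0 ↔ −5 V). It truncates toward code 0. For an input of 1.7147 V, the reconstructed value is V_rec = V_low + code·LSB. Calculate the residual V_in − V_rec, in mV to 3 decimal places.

Step size: 10 V ÷ 2^10 = 9.766 mV.
Scaled input = 687.5853 LSBs, so code = 687.
Reconstructed: 1.7089844 V.
Error = 1.7147 − 1.7089844 = 0.00571563 V = 5.716 mV.

5.716 mV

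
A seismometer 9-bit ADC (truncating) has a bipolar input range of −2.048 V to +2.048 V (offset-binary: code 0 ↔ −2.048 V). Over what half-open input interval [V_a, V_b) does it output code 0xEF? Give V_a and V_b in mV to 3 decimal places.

[-136.000 mV, -128.000 mV)

LSB = 4.096/2^9 = 8.000 mV.
Code 0xEF = 239 decimal.
V_a = V_low + 239·LSB = -0.136 V; V_b = V_low + 240·LSB = -0.128 V.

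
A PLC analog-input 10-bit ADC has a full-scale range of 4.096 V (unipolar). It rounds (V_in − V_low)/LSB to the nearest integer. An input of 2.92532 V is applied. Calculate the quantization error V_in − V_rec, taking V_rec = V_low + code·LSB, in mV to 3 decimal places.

Step size: 4.096 V ÷ 2^10 = 4.000 mV.
(2.92532 − 0)/0.004 = 731.3300; round gives code 731.
Code 731 maps back to 0 + 731×0.004 V = 2.924 V.
Difference: 0.00132 V → 1.320 mV.

1.320 mV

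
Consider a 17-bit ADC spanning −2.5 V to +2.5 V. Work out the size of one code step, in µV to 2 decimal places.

Full-scale span = 5 V.
LSB = 5 / 2^17 = 5 / 131072 = 3.8147e-05 V = 38.15 µV.

38.15 µV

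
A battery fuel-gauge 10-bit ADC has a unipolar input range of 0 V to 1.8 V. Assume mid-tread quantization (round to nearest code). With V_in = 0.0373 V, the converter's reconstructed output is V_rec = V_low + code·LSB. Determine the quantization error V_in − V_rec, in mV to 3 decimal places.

0.386 mV

LSB = 1.8/2^10 = 1.758 mV.
Scaled input = 21.2196 LSBs, so code = 21.
Reconstructed: 0.036914062 V.
V_in − V_rec = 0.000385937 V = 0.386 mV.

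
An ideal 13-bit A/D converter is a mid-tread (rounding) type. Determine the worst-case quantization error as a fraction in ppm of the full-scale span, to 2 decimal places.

Rounding → worst-case error = ½ LSB = V_FS/2^14, so 1e+06/16384 = 61.0352 ppm of full scale.

61.04 ppm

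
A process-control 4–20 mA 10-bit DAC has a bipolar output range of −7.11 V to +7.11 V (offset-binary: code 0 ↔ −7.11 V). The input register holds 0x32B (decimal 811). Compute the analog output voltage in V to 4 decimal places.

LSB = 14.22 V / 2^10 = 13.887 mV.
Code 0x32B = 811 decimal.
V_out = (−7.11) + 811 × 0.0138867 V = 4.15213 V.

4.1521 V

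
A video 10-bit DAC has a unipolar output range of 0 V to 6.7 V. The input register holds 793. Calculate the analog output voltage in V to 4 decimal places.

5.1886 V

LSB = 6.7 V / 2^10 = 6.543 mV.
V_out = 0 + 793 × 0.00654297 V = 5.18857 V.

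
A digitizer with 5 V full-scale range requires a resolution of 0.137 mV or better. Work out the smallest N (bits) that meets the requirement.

16 bits

Number of steps required ≥ 5 V / 0.137 mV = 36496.35.
Need 2^N ≥ 36496.35; 2^15 = 32768, 2^16 = 65536.
Minimum N = 16.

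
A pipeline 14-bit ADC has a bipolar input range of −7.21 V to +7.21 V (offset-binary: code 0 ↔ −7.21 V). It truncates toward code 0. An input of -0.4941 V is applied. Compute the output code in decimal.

code 7630

LSB = 14.42 V / 16384 = 0.880 mV.
(-0.4941 − (−7.21)) / 0.000880127 = 7630.604 LSBs.
Floor → code 7630.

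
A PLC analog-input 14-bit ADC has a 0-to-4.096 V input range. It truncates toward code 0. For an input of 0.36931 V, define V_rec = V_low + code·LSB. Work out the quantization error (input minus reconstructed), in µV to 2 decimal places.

LSB = 4.096/2^14 = 250.00 µV.
(0.36931 − 0)/0.00025 = 1477.2400; ⌊·⌋ gives code 1477.
V_rec = 0 + 1477·0.00025 = 0.36925 V.
Error = 0.36931 − 0.36925 = 6e-05 V = 60.00 µV.

60.00 µV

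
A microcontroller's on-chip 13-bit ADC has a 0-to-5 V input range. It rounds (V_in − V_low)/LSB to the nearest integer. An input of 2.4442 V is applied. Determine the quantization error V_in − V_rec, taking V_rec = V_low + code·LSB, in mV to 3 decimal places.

LSB = 5/2^13 = 0.610 mV.
(V_in − V_low)/LSB = (2.4442 − 0)/0.000610352 = 4004.5773 → code 4005 (round).
Code 4005 maps back to 0 + 4005×0.000610352 V = 2.444458 V.
Error = 2.4442 − 2.444458 = -0.000258008 V = -0.258 mV.

-0.258 mV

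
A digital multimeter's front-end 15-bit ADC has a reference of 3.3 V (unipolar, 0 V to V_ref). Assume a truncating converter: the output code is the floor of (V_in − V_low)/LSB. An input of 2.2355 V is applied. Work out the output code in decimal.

With 32768 levels over 3.3 V, one step is 100.71 µV.
(2.2355 − 0) / 0.000100708 = 22197.838 LSBs.
Floor → code 22197.

code 22197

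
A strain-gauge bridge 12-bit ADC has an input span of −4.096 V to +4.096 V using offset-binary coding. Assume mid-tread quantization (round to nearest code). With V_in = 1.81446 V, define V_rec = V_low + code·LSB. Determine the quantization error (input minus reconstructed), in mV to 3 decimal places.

LSB = 8.192/2^12 = 2.000 mV.
(V_in − V_low)/LSB = (1.81446 − (−4.096))/0.002 = 2955.2300 → code 2955 (round).
Code 2955 maps back to (−4.096) + 2955×0.002 V = 1.814 V.
V_in − V_rec = 0.00046 V = 0.460 mV.

0.460 mV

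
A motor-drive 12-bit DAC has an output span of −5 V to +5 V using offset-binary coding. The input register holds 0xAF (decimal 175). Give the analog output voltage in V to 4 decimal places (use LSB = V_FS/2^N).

LSB = 10 V / 2^12 = 2.441 mV.
Code 0xAF = 175 decimal.
V_out = (−5) + 175 × 0.00244141 V = -4.57275 V.

-4.5728 V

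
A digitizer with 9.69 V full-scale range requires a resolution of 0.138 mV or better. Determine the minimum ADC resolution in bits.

17 bits

Number of steps required ≥ 9.69 V / 0.138 mV = 70217.39.
Need 2^N ≥ 70217.39; 2^16 = 65536, 2^17 = 131072.
Minimum N = 17.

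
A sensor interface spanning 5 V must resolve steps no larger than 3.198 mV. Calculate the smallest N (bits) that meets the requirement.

Number of steps required ≥ 5 V / 3.198 mV = 1563.48.
Need 2^N ≥ 1563.48; 2^10 = 1024, 2^11 = 2048.
Minimum N = 11.

11 bits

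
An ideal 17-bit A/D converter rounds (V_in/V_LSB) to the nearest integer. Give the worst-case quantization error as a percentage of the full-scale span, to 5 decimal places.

Rounding → worst-case error = ½ LSB = V_FS/2^18, so 100/262144 = 0.00038147 % of full scale.

0.00038 %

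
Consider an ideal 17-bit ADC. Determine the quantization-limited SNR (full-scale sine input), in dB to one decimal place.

SNR ≈ 6.02·N + 1.76 dB = 6.02·17 + 1.76 = 104.10 dB.

104.1 dB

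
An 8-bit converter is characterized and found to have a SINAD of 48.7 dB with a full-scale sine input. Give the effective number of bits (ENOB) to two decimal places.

7.80 bits

ENOB = (SINAD − 1.76) / 6.02 = (48.7 − 1.76)/6.02 = 7.797.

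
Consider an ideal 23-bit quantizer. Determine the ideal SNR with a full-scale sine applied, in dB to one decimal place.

140.2 dB

SNR ≈ 6.02·N + 1.76 dB = 6.02·23 + 1.76 = 140.22 dB.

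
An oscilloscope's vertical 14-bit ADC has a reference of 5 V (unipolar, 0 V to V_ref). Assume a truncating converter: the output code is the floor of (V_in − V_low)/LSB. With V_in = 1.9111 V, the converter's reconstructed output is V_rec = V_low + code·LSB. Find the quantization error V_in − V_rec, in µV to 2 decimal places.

89.26 µV

LSB = 5/2^14 = 305.18 µV.
(V_in − V_low)/LSB = (1.9111 − 0)/0.000305176 = 6262.2925 → code 6262 (floor).
V_rec = 0 + 6262·0.000305176 = 1.9110107 V.
V_in − V_rec = 8.92578e-05 V = 89.26 µV.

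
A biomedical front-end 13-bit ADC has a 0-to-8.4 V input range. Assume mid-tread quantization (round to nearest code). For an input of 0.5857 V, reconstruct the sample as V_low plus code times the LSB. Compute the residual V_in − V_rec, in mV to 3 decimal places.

Step size: 8.4 V ÷ 2^13 = 1.025 mV.
(0.5857 − 0)/0.00102539 = 571.1970; round gives code 571.
Reconstructed: 0.58549805 V.
Difference: 0.000201953 V → 0.202 mV.

0.202 mV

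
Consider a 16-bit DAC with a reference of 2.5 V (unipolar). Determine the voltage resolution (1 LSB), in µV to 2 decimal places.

38.15 µV

Full-scale span = 2.5 V.
LSB = 2.5 / 2^16 = 2.5 / 65536 = 3.8147e-05 V = 38.15 µV.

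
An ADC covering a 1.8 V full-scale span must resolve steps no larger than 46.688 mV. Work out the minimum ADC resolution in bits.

Number of steps required ≥ 1.8 V / 46.688 mV = 38.55.
Need 2^N ≥ 38.55; 2^5 = 32, 2^6 = 64.
Minimum N = 6.

6 bits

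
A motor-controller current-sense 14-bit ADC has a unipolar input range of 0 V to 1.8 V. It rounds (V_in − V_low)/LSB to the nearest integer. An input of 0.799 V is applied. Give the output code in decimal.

Full-scale span = 1.8 V; LSB = 1.8/2^14 = 109.86 µV.
(V_in − V_low)/LSB = (0.799 − 0) / 0.000109863 = 7272.676.
So the output code is 7273.

code 7273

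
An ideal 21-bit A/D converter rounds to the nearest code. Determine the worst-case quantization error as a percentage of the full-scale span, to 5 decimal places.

Rounding → worst-case error = ½ LSB = V_FS/2^22, so 100/4194304 = 2.38419e-05 % of full scale.

0.00002 %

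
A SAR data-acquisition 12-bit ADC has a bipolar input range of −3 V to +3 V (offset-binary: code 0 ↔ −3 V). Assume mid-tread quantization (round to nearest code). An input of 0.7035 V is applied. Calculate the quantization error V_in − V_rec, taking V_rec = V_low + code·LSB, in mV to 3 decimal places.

0.375 mV

Step size: 6 V ÷ 2^12 = 1.465 mV.
(0.7035 − (−3))/0.00146484 = 2528.2560; round gives code 2528.
Code 2528 maps back to (−3) + 2528×0.00146484 V = 0.703125 V.
Error = 0.7035 − 0.703125 = 0.000375 V = 0.375 mV.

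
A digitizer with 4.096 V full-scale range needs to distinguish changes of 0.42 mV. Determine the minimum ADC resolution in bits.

14 bits

Number of steps required ≥ 4.096 V / 0.42 mV = 9752.38.
Need 2^N ≥ 9752.38; 2^13 = 8192, 2^14 = 16384.
Minimum N = 14.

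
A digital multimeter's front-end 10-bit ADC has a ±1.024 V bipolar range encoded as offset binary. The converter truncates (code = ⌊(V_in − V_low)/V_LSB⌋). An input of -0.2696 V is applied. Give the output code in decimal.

Full-scale span = 2.048 V; LSB = 2.048/2^10 = 2.000 mV.
(V_in − V_low)/LSB = (-0.2696 − (−1.024)) / 0.002 = 377.200.
⌊·⌋(377.200) = 377.

code 377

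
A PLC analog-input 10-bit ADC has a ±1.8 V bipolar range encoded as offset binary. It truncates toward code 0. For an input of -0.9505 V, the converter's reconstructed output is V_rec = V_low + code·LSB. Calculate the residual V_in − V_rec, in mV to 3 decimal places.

LSB = 3.6/2^10 = 3.516 mV.
(V_in − V_low)/LSB = (-0.9505 − (−1.8))/0.00351563 = 241.6356 → code 241 (floor).
Code 241 maps back to (−1.8) + 241×0.00351563 V = -0.95273438 V.
V_in − V_rec = 0.00223437 V = 2.234 mV.

2.234 mV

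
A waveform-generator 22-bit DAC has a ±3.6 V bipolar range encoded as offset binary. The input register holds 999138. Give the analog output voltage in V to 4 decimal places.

LSB = 7.2 V / 2^22 = 1.72 µV.
V_out = (−3.6) + 999138 × 1.71661e-06 V = -1.88487 V.

-1.8849 V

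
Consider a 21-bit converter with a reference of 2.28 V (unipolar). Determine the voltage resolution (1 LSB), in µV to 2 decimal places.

Full-scale span = 2.28 V.
LSB = 2.28 / 2^21 = 2.28 / 2097152 = 1.08719e-06 V = 1.09 µV.

1.09 µV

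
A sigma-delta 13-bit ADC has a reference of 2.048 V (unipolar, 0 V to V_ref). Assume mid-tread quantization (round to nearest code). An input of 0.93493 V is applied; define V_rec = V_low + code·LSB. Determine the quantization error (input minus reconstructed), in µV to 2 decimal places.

Step size: 2.048 V ÷ 2^13 = 250.00 µV.
(V_in − V_low)/LSB = (0.93493 − 0)/0.00025 = 3739.7200 → code 3740 (round).
V_rec = 0 + 3740·0.00025 = 0.935 V.
Difference: -7e-05 V → -70.00 µV.

-70.00 µV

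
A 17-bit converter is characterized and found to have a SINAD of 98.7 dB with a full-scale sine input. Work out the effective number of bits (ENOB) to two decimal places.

16.10 bits

ENOB = (SINAD − 1.76) / 6.02 = (98.7 − 1.76)/6.02 = 16.103.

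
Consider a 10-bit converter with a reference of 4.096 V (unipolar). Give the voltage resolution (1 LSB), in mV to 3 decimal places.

4.000 mV

Full-scale span = 4.096 V.
LSB = 4.096 / 2^10 = 4.096 / 1024 = 0.004 V = 4.000 mV.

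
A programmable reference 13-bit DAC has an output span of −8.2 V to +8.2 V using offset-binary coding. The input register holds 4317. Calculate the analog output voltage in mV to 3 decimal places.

LSB = 16.4 V / 2^13 = 2.002 mV.
V_out = (−8.2) + 4317 × 0.00200195 V = 0.442432 V.
= 442.432 mV.

442.432 mV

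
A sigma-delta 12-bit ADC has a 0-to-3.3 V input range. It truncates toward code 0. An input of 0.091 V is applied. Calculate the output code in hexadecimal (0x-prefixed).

code 0x70 (decimal 112)

LSB = 3.3 V / 4096 = 0.806 mV.
(0.091 − 0) / 0.000805664 = 112.950 LSBs.
⌊·⌋(112.950) = 112.
In hexadecimal (0x-prefixed): 0x70.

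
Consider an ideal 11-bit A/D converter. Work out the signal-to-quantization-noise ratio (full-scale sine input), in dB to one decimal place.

SNR ≈ 6.02·N + 1.76 dB = 6.02·11 + 1.76 = 67.98 dB.

68.0 dB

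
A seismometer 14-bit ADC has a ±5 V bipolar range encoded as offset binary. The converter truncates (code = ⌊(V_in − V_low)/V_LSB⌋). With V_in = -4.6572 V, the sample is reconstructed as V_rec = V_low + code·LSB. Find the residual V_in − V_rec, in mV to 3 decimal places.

0.393 mV

LSB = 10/2^14 = 0.610 mV.
(V_in − V_low)/LSB = (-4.6572 − (−5))/0.000610352 = 561.6435 → code 561 (floor).
V_rec = (−5) + 561·0.000610352 = -4.6575928 V.
Difference: 0.000392773 V → 0.393 mV.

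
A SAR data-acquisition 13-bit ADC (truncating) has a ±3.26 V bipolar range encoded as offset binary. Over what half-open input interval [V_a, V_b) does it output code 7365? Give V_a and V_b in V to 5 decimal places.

LSB = 6.52/2^13 = 0.796 mV.
V_a = V_low + 7365·LSB = 2.60179 V; V_b = V_low + 7366·LSB = 2.60259 V.

[2.60179 V, 2.60259 V)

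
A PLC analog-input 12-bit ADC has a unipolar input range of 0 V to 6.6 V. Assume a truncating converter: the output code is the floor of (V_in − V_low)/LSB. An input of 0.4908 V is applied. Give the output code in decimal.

LSB = 6.6 V / 4096 = 1.611 mV.
(0.4908 − 0) / 0.00161133 = 304.593 LSBs.
So the output code is 304.

code 304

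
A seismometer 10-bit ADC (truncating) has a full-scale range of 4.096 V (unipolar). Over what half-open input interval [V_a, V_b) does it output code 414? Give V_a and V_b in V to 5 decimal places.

[1.65600 V, 1.66000 V)

LSB = 4.096/2^10 = 4.000 mV.
V_a = V_low + 414·LSB = 1.656 V; V_b = V_low + 415·LSB = 1.66 V.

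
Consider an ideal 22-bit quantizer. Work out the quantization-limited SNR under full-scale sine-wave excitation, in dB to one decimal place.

SNR ≈ 6.02·N + 1.76 dB = 6.02·22 + 1.76 = 134.20 dB.

134.2 dB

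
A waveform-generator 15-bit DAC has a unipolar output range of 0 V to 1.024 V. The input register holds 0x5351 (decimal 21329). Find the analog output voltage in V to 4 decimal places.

0.6665 V

LSB = 1.024 V / 2^15 = 31.25 µV.
Code 0x5351 = 21329 decimal.
V_out = 0 + 21329 × 3.125e-05 V = 0.666531 V.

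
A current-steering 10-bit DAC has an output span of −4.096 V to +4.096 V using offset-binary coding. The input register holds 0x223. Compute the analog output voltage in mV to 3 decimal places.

LSB = 8.192 V / 2^10 = 8.000 mV.
Code 0x223 = 547 decimal.
V_out = (−4.096) + 547 × 0.008 V = 0.28 V.
= 280.000 mV.

280.000 mV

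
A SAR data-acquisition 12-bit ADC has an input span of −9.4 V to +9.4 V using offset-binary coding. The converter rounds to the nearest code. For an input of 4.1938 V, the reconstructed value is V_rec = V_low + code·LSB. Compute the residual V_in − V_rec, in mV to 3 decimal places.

LSB = 18.8/2^12 = 4.590 mV.
(4.1938 − (−9.4))/0.00458984 = 2961.7130; round gives code 2962.
Reconstructed: 4.1951172 V.
Difference: -0.00131719 V → -1.317 mV.

-1.317 mV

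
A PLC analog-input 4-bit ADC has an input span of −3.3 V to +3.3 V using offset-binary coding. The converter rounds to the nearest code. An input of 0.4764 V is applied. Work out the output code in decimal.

Full-scale span = 6.6 V; LSB = 6.6/2^4 = 412.500 mV.
(0.4764 − (−3.3)) / 0.4125 = 9.155 LSBs.
round(9.155) = 9.

code 9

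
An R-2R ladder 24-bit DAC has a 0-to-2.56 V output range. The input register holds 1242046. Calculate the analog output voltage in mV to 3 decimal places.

LSB = 2.56 V / 2^24 = 0.15 µV.
V_out = 0 + 1242046 × 1.52588e-07 V = 0.189521 V.
= 189.521 mV.

189.521 mV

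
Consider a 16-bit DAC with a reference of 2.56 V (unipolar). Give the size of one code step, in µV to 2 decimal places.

39.06 µV

Full-scale span = 2.56 V.
LSB = 2.56 / 2^16 = 2.56 / 65536 = 3.90625e-05 V = 39.06 µV.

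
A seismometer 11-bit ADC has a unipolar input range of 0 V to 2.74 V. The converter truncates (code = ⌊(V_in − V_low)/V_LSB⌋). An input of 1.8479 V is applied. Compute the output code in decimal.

With 2048 levels over 2.74 V, one step is 1.338 mV.
(V_in − V_low)/LSB = (1.8479 − 0) / 0.00133789 = 1381.204.
Floor → code 1381.

code 1381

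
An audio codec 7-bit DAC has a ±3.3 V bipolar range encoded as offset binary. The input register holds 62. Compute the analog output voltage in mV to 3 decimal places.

LSB = 6.6 V / 2^7 = 51.562 mV.
V_out = (−3.3) + 62 × 0.0515625 V = -0.103125 V.
= -103.125 mV.

-103.125 mV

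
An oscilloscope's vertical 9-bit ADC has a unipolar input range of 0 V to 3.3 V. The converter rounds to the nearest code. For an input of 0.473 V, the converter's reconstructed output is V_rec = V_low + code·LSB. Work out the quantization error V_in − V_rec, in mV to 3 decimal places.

One LSB is 3.3 V / 512 = 6.445 mV.
(V_in − V_low)/LSB = (0.473 − 0)/0.00644531 = 73.3867 → code 73 (round).
Reconstructed: 0.47050781 V.
Error = 0.473 − 0.47050781 = 0.00249219 V = 2.492 mV.

2.492 mV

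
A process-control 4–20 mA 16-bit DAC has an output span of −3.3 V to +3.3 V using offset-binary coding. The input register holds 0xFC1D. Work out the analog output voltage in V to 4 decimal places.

LSB = 6.6 V / 2^16 = 100.71 µV.
Code 0xFC1D = 64541 decimal.
V_out = (−3.3) + 64541 × 0.000100708 V = 3.1998 V.

3.1998 V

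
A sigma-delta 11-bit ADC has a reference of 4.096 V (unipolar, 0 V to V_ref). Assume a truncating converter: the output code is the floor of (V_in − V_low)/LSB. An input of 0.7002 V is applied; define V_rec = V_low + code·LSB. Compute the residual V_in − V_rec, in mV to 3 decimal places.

One LSB is 4.096 V / 2048 = 2.000 mV.
(V_in − V_low)/LSB = (0.7002 − 0)/0.002 = 350.1000 → code 350 (floor).
Reconstructed: 0.7 V.
V_in − V_rec = 0.0002 V = 0.200 mV.

0.200 mV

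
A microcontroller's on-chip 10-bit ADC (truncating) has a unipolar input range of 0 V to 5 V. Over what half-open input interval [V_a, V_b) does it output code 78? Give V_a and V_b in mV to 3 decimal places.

[380.859 mV, 385.742 mV)

LSB = 5/2^10 = 4.883 mV.
V_a = V_low + 78·LSB = 0.380859 V; V_b = V_low + 79·LSB = 0.385742 V.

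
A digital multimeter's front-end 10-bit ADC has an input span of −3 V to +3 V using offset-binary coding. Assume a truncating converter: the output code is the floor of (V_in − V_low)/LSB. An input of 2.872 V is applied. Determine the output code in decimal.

code 1002

Full-scale span = 6 V; LSB = 6/2^10 = 5.859 mV.
(V_in − V_low)/LSB = (2.872 − (−3)) / 0.00585938 = 1002.155.
⌊·⌋(1002.155) = 1002.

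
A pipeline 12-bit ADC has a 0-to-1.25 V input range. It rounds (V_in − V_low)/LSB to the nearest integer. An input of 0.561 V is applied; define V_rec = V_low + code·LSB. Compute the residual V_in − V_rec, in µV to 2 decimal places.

One LSB is 1.25 V / 4096 = 305.18 µV.
(V_in − V_low)/LSB = (0.561 − 0)/0.000305176 = 1838.2848 → code 1838 (round).
V_rec = 0 + 1838·0.000305176 = 0.56091309 V.
V_in − V_rec = 8.69141e-05 V = 86.91 µV.

86.91 µV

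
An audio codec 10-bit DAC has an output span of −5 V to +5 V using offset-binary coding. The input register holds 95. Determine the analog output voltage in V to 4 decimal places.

-4.0723 V

LSB = 10 V / 2^10 = 9.766 mV.
V_out = (−5) + 95 × 0.00976562 V = -4.07227 V.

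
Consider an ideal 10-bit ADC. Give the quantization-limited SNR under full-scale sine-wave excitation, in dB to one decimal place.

SNR ≈ 6.02·N + 1.76 dB = 6.02·10 + 1.76 = 61.96 dB.

62.0 dB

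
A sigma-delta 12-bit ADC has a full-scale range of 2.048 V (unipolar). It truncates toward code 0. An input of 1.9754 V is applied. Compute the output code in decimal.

Full-scale span = 2.048 V; LSB = 2.048/2^12 = 0.500 mV.
(1.9754 − 0) / 0.0005 = 3950.800 LSBs.
Floor → code 3950.

code 3950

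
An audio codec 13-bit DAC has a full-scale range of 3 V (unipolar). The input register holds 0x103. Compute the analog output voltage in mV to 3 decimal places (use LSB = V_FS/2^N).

94.849 mV

LSB = 3 V / 2^13 = 366.21 µV.
Code 0x103 = 259 decimal.
V_out = 0 + 259 × 0.000366211 V = 0.0948486 V.
= 94.849 mV.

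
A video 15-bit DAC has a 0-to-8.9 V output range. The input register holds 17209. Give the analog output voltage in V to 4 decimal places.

LSB = 8.9 V / 2^15 = 271.61 µV.
V_out = 0 + 17209 × 0.000271606 V = 4.67408 V.

4.6741 V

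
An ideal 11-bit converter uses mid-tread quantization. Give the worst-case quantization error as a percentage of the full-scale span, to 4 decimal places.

0.0244 %

Rounding → worst-case error = ½ LSB = V_FS/2^12, so 100/4096 = 0.0244141 % of full scale.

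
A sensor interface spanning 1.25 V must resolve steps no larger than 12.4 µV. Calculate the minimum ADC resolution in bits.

Number of steps required ≥ 1.25 V / 12.4 µV = 100806.45.
Need 2^N ≥ 100806.45; 2^16 = 65536, 2^17 = 131072.
Minimum N = 17.

17 bits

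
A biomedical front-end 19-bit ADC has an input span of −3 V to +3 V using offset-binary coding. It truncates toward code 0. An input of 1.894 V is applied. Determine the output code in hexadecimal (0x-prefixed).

code 0x6867C (decimal 427644)

With 524288 levels over 6 V, one step is 11.44 µV.
Input sits at 427644.245 steps above V_low.
Floor → code 427644.
In hexadecimal (0x-prefixed): 0x6867C.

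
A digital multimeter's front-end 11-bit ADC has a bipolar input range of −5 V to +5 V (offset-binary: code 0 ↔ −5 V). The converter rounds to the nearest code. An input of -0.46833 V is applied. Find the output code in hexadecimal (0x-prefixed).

code 0x3A0 (decimal 928)

LSB = 10 V / 2048 = 4.883 mV.
(-0.46833 − (−5)) / 0.00488281 = 928.086 LSBs.
round(928.086) = 928.
In hexadecimal (0x-prefixed): 0x3A0.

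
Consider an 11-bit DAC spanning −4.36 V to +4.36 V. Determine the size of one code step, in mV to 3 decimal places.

4.258 mV

Full-scale span = 8.72 V.
LSB = 8.72 / 2^11 = 8.72 / 2048 = 0.00425781 V = 4.258 mV.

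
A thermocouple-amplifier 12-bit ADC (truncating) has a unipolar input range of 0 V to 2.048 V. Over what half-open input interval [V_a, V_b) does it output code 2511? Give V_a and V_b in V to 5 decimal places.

LSB = 2.048/2^12 = 0.500 mV.
V_a = V_low + 2511·LSB = 1.2555 V; V_b = V_low + 2512·LSB = 1.256 V.

[1.25550 V, 1.25600 V)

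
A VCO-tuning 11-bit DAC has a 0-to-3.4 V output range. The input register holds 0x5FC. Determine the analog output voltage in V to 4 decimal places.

LSB = 3.4 V / 2^11 = 1.660 mV.
Code 0x5FC = 1532 decimal.
V_out = 0 + 1532 × 0.00166016 V = 2.54336 V.

2.5434 V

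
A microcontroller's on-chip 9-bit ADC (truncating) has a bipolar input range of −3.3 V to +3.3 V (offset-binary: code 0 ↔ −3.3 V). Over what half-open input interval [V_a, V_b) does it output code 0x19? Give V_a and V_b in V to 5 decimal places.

[-2.97773 V, -2.96484 V)

LSB = 6.6/2^9 = 12.891 mV.
Code 0x19 = 25 decimal.
V_a = V_low + 25·LSB = -2.97773 V; V_b = V_low + 26·LSB = -2.96484 V.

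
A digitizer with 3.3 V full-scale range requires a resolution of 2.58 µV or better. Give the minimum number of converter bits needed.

Number of steps required ≥ 3.3 V / 2.58 µV = 1279069.77.
Need 2^N ≥ 1279069.77; 2^20 = 1048576, 2^21 = 2097152.
Minimum N = 21.

21 bits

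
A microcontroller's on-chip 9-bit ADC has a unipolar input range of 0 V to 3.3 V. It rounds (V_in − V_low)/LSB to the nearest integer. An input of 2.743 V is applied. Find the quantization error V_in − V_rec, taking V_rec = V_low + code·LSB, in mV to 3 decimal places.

-2.703 mV

Step size: 3.3 V ÷ 2^9 = 6.445 mV.
(V_in − V_low)/LSB = (2.743 − 0)/0.00644531 = 425.5806 → code 426 (round).
Reconstructed: 2.7457031 V.
Error = 2.743 − 2.7457031 = -0.00270312 V = -2.703 mV.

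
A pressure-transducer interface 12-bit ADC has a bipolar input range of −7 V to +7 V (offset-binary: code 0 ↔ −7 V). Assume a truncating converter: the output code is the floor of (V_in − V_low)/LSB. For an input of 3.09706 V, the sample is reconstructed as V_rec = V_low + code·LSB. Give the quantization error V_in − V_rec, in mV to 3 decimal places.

0.380 mV

Step size: 14 V ÷ 2^12 = 3.418 mV.
Scaled input = 2954.1113 LSBs, so code = 2954.
V_rec = (−7) + 2954·0.00341797 = 3.0966797 V.
Error = 3.09706 − 3.0966797 = 0.000380313 V = 0.380 mV.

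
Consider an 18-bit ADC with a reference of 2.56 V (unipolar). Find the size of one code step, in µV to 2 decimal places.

9.77 µV

Full-scale span = 2.56 V.
LSB = 2.56 / 2^18 = 2.56 / 262144 = 9.76563e-06 V = 9.77 µV.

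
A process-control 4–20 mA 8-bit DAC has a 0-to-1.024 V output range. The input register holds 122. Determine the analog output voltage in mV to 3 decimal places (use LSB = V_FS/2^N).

488.000 mV

LSB = 1.024 V / 2^8 = 4.000 mV.
V_out = 0 + 122 × 0.004 V = 0.488 V.
= 488.000 mV.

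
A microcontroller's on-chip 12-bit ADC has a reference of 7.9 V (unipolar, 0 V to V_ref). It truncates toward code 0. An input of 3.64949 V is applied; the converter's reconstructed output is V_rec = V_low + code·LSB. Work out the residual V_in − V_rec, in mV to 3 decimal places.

LSB = 7.9/2^12 = 1.929 mV.
Scaled input = 1892.1913 LSBs, so code = 1892.
V_rec = 0 + 1892·0.00192871 = 3.6491211 V.
Error = 3.64949 − 3.6491211 = 0.000368906 V = 0.369 mV.

0.369 mV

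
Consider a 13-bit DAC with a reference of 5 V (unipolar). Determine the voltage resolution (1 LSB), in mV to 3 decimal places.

Full-scale span = 5 V.
LSB = 5 / 2^13 = 5 / 8192 = 0.000610352 V = 0.610 mV.

0.610 mV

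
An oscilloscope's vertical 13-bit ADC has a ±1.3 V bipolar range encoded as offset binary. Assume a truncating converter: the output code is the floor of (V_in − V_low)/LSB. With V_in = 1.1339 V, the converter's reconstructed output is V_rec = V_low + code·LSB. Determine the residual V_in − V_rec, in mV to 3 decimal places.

LSB = 2.6/2^13 = 317.38 µV.
(V_in − V_low)/LSB = (1.1339 − (−1.3))/0.000317383 = 7668.6572 → code 7668 (floor).
V_rec = (−1.3) + 7668·0.000317383 = 1.1336914 V.
Error = 1.1339 − 1.1336914 = 0.000208594 V = 0.209 mV.

0.209 mV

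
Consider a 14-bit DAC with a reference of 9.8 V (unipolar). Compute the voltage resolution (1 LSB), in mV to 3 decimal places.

Full-scale span = 9.8 V.
LSB = 9.8 / 2^14 = 9.8 / 16384 = 0.000598145 V = 0.598 mV.

0.598 mV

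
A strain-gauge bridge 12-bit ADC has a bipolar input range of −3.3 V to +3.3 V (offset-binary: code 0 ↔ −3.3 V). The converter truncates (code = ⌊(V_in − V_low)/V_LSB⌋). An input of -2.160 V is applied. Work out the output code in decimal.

LSB = 6.6 V / 4096 = 1.611 mV.
Input sits at 707.491 steps above V_low.
Floor → code 707.

code 707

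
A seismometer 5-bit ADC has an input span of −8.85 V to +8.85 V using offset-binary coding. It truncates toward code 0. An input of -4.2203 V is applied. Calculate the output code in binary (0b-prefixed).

code 0b1000 (decimal 8)

Full-scale span = 17.7 V; LSB = 17.7/2^5 = 0.5531 V.
(-4.2203 − (−8.85)) / 0.553125 = 8.370 LSBs.
Floor → code 8.
In binary (0b-prefixed): 0b1000.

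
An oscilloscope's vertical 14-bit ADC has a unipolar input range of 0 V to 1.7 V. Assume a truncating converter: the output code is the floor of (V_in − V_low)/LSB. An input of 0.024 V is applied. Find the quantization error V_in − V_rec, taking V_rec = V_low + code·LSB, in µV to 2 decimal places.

31.49 µV

LSB = 1.7/2^14 = 103.76 µV.
Scaled input = 231.3035 LSBs, so code = 231.
V_rec = 0 + 231·0.00010376 = 0.023968506 V.
V_in − V_rec = 3.14941e-05 V = 31.49 µV.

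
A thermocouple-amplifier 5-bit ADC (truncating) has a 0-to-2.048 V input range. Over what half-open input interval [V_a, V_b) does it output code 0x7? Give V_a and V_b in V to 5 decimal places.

LSB = 2.048/2^5 = 64.000 mV.
Code 0x7 = 7 decimal.
V_a = V_low + 7·LSB = 0.448 V; V_b = V_low + 8·LSB = 0.512 V.

[0.44800 V, 0.51200 V)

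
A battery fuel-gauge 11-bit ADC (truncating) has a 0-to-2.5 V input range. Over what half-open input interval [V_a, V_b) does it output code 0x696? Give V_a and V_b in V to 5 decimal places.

LSB = 2.5/2^11 = 1.221 mV.
Code 0x696 = 1686 decimal.
V_a = V_low + 1686·LSB = 2.05811 V; V_b = V_low + 1687·LSB = 2.05933 V.

[2.05811 V, 2.05933 V)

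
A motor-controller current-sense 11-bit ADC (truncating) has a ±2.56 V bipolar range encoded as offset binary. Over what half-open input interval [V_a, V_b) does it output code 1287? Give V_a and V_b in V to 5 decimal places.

LSB = 5.12/2^11 = 2.500 mV.
V_a = V_low + 1287·LSB = 0.6575 V; V_b = V_low + 1288·LSB = 0.66 V.

[0.65750 V, 0.66000 V)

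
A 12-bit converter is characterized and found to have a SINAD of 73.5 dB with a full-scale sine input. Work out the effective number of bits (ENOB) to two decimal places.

11.92 bits

ENOB = (SINAD − 1.76) / 6.02 = (73.5 − 1.76)/6.02 = 11.917.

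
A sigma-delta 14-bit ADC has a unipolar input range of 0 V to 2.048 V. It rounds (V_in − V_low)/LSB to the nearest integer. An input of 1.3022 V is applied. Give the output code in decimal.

LSB = 2.048 V / 16384 = 125.00 µV.
Input sits at 10417.600 steps above V_low.
So the output code is 10418.

code 10418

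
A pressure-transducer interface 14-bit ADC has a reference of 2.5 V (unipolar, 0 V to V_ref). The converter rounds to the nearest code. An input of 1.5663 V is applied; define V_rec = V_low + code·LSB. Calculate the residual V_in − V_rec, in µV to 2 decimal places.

Step size: 2.5 V ÷ 2^14 = 152.59 µV.
(V_in − V_low)/LSB = (1.5663 − 0)/0.000152588 = 10264.9037 → code 10265 (round).
Code 10265 maps back to 0 + 10265×0.000152588 V = 1.5663147 V.
Error = 1.5663 − 1.5663147 = -1.46973e-05 V = -14.70 µV.

-14.70 µV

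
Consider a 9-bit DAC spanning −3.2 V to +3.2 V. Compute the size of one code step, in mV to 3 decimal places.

12.500 mV

Full-scale span = 6.4 V.
LSB = 6.4 / 2^9 = 6.4 / 512 = 0.0125 V = 12.500 mV.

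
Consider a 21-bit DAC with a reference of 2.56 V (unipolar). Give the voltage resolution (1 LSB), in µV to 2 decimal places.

Full-scale span = 2.56 V.
LSB = 2.56 / 2^21 = 2.56 / 2097152 = 1.2207e-06 V = 1.22 µV.

1.22 µV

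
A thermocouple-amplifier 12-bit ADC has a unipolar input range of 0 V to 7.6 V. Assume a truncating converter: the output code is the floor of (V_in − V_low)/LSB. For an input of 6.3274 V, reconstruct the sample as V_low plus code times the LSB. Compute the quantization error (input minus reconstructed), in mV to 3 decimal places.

0.252 mV

Step size: 7.6 V ÷ 2^12 = 1.855 mV.
(6.3274 − 0)/0.00185547 = 3410.1356; ⌊·⌋ gives code 3410.
Code 3410 maps back to 0 + 3410×0.00185547 V = 6.3271484 V.
V_in − V_rec = 0.000251562 V = 0.252 mV.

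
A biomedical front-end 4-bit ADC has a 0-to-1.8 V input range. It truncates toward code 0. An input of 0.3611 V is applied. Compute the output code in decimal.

code 3

Full-scale span = 1.8 V; LSB = 1.8/2^4 = 112.500 mV.
(0.3611 − 0) / 0.1125 = 3.210 LSBs.
Floor → code 3.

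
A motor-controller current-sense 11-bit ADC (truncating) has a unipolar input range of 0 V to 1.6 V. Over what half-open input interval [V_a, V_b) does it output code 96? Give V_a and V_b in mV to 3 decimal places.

LSB = 1.6/2^11 = 0.781 mV.
V_a = V_low + 96·LSB = 0.075 V; V_b = V_low + 97·LSB = 0.0757812 V.

[75.000 mV, 75.781 mV)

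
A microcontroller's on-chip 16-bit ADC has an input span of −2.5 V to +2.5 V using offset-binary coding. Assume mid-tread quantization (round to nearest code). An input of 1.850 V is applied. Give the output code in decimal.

With 65536 levels over 5 V, one step is 76.29 µV.
(1.850 − (−2.5)) / 7.62939e-05 = 57016.320 LSBs.
Round → code 57016.

code 57016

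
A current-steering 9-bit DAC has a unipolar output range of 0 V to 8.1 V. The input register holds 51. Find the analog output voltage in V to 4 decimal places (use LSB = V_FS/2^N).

0.8068 V

LSB = 8.1 V / 2^9 = 15.820 mV.
V_out = 0 + 51 × 0.0158203 V = 0.806836 V.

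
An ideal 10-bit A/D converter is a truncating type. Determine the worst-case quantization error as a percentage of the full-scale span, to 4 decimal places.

Truncating → worst-case error = 1 LSB = V_FS/2^10, so 100/1024 = 0.0976562 % of full scale.

0.0977 %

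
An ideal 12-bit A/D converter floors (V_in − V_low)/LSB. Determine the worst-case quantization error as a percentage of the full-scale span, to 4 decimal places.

Truncating → worst-case error = 1 LSB = V_FS/2^12, so 100/4096 = 0.0244141 % of full scale.

0.0244 %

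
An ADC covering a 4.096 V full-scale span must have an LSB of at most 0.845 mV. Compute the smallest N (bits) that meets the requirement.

13 bits

Number of steps required ≥ 4.096 V / 0.845 mV = 4847.34.
Need 2^N ≥ 4847.34; 2^12 = 4096, 2^13 = 8192.
Minimum N = 13.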